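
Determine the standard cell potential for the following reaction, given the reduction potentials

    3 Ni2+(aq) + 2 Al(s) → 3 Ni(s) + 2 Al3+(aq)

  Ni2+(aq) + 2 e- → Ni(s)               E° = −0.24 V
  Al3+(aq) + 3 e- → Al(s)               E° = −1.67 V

Ni2+(aq) gains electrons, so the Ni²⁺/Ni couple is the cathode; the Al³⁺/Al couple is the anode.
E°cell = E°(cathode) − E°(anode) = −0.24 − (−1.67) = +1.43 V.

+1.43 V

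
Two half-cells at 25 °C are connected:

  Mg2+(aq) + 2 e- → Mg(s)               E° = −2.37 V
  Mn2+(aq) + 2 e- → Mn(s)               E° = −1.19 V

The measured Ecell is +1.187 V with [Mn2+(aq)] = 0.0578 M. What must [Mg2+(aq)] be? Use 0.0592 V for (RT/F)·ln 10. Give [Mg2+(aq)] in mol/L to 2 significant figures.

0.034 M

The Mn²⁺/Mn couple has the larger reduction potential, so it is the cathode: E°cell = −1.19 − (−2.37) = +1.18 V and n = 2.
Rearranging E = E° − (0.0592/n)·log Q gives log Q = 2(+1.18 − (+1.187))/0.0592 = −0.236.
The balanced reaction is Mn2+(aq) + Mg(s) → Mn(s) + Mg2+(aq), so Q = [Mg2+(aq)] / [Mn2+(aq)].
Substituting the known concentrations and solving, log [Mg2+(aq)] = −1.474 and [Mg2+(aq)] = 0.034 M.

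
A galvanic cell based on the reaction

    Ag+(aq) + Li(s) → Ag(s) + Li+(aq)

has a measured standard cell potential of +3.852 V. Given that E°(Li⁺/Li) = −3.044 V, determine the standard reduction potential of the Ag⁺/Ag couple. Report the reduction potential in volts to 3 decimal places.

In the reaction as written the Ag⁺/Ag couple is reduced (cathode) and Li⁺/Li is oxidized (anode), so E°cell = E°(Ag⁺/Ag) − E°(Li⁺/Li).
E°(Ag⁺/Ag) = E°cell + E°(anode) = +3.852 + (−3.044) = +0.808 V.

+0.808 V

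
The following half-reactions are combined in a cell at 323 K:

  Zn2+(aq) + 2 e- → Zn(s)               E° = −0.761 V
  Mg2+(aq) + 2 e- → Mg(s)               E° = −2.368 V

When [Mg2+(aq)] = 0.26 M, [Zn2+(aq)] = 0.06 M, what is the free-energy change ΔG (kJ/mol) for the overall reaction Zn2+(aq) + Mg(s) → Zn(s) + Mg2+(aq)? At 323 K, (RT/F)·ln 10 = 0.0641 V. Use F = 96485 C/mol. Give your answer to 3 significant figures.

−306 kJ/mol

The standard cell potential is −0.761 − (−2.368) = +1.607 V, with n = 2 electrons in the balanced equation.
Q = [Mg2+(aq)] / [Zn2+(aq)] = 4.33, so log Q = 0.637 and E = +1.607 − (0.0641/2)(0.637) = +1.5866 V.
ΔG = −nFE = −(2)(96485)(+1.5866) J/mol = −306 kJ/mol.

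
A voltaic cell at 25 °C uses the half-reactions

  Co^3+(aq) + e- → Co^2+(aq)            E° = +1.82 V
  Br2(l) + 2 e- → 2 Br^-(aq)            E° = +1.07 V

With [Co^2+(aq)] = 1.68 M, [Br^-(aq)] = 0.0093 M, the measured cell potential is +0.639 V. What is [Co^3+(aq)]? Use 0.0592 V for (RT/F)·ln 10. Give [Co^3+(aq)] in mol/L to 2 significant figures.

2.4 M

Co³⁺/Co²⁺ is the cathode (higher E°); E°cell = +1.82 − (+1.07) = +0.75 V with n = 2.
Rearranging E = E° − (0.0592/n)·log Q gives log Q = 2(+0.75 − (+0.639))/0.0592 = 3.750.
Balancing electrons gives 2 Co^3+(aq) + 2 Br^-(aq) → 2 Co^2+(aq) + Br2(l); thus Q = [Co^2+(aq)]^2 / ([Co^3+(aq)]^2·[Br^-(aq)]^2).
Isolating [Co^3+(aq)] in Q = 10^{3.750} yields log [Co^3+(aq)] = 0.382, i.e. 2.4 M.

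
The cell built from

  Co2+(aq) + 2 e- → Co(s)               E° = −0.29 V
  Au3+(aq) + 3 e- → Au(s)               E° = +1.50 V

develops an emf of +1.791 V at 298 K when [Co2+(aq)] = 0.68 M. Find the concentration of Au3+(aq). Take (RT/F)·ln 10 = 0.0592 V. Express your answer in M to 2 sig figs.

0.63 M

Au³⁺/Au is the cathode (higher E°); E°cell = +1.50 − (−0.29) = +1.79 V with n = 6.
Since E = E° − (0.0592/n)·log Q, log Q = n(E° − E)/0.0592 = −0.101.
For 2 Au3+(aq) + 3 Co(s) → 2 Au(s) + 3 Co2+(aq), the reaction quotient is Q = [Co2+(aq)]^3 / [Au3+(aq)]^2.
Isolating [Au3+(aq)] in Q = 10^{−0.101} yields log [Au3+(aq)] = −0.201, i.e. 0.63 M.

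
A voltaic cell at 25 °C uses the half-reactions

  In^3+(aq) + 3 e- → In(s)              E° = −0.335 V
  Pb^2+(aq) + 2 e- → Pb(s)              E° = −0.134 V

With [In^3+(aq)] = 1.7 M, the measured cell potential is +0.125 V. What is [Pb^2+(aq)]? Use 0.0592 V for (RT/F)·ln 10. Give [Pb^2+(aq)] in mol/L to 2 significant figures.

Pb²⁺/Pb is the cathode (higher E°); E°cell = −0.134 − (−0.335) = +0.201 V with n = 6.
From the Nernst equation, log Q = n(E° − E)/0.0592 = 6·(+0.201 − (+0.125))/0.0592 = 7.703.
For 3 Pb^2+(aq) + 2 In(s) → 3 Pb(s) + 2 In^3+(aq), the reaction quotient is Q = [In^3+(aq)]^2 / [Pb^2+(aq)]^3.
Isolating [Pb^2+(aq)] in Q = 10^{7.703} yields log [Pb^2+(aq)] = −2.414, i.e. 0.0039 M.

0.0039 M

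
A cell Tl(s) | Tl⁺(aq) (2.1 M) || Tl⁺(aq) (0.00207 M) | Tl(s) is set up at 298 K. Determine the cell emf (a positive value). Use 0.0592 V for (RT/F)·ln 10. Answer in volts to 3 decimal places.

0.178 V

For a concentration cell E°cell = 0, since both electrodes use the same couple.
The compartment with the higher Tl⁺(aq) concentration (2.1 M) acts as the cathode; ions are reduced there and produced at the dilute (0.00207 M) anode.
With n = 1, Ecell = −(0.0592/1)·log([dilute]/[conc]) = −(0.0592/1)·log(0.00207/2.1) = +0.178 V.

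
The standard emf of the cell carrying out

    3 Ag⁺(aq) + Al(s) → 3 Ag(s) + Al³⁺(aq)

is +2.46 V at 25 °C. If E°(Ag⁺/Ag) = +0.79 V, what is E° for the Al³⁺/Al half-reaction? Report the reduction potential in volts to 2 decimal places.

In the reaction as written the Ag⁺/Ag couple is reduced (cathode) and Al³⁺/Al is oxidized (anode), so E°cell = E°(Ag⁺/Ag) − E°(Al³⁺/Al).
E°(Al³⁺/Al) = E°(cathode) − E°cell = +0.79 − (+2.46) = −1.67 V.

−1.67 V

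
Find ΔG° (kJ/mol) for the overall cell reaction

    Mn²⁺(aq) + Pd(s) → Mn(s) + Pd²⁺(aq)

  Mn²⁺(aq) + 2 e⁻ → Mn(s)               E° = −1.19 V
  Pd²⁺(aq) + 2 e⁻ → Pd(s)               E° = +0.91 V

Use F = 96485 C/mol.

In the reaction as written Mn²⁺(aq) is reduced, so the Mn²⁺/Mn couple is the cathode and Pd²⁺/Pd is the anode.
E°cell = −1.19 − (+0.91) = −2.10 V; balancing electrons gives n = 2.
ΔG° = −nFE°cell = −(2)(96485)(−2.10) J/mol = +405 kJ/mol.

+405 kJ/mol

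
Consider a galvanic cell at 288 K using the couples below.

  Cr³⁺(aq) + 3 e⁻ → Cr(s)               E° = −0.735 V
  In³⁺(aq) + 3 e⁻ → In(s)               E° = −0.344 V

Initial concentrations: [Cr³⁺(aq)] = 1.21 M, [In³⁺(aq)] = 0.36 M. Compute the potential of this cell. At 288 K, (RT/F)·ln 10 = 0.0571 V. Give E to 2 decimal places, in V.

+0.38 V

In³⁺/In is reduced (cathode, E° = −0.344 V) and Cr³⁺/Cr is oxidized (anode).
E°cell = −0.344 − (−0.735) = +0.391 V, with n = 3 electrons transferred.
The balanced reaction is In³⁺(aq) + Cr(s) → In(s) + Cr³⁺(aq), so Q = [Cr³⁺(aq)] / [In³⁺(aq)] = 3.36 and log Q = 0.526.
E = E° − (0.0571/n)·log Q = +0.391 − (0.0571/3)(0.526) = +0.38 V.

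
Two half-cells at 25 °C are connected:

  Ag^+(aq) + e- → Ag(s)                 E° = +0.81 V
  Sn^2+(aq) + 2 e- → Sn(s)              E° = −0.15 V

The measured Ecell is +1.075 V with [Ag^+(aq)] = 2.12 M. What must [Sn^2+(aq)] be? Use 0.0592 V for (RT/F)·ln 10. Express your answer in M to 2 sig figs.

0.00059 M

Ag⁺/Ag is the cathode (higher E°); E°cell = +0.81 − (−0.15) = +0.96 V with n = 2.
Rearranging E = E° − (0.0592/n)·log Q gives log Q = 2(+0.96 − (+1.075))/0.0592 = −3.885.
Balancing electrons gives 2 Ag^+(aq) + Sn(s) → 2 Ag(s) + Sn^2+(aq); thus Q = [Sn^2+(aq)] / [Ag^+(aq)]^2.
Substituting the known concentrations and solving, log [Sn^2+(aq)] = −3.232 and [Sn^2+(aq)] = 0.00059 M.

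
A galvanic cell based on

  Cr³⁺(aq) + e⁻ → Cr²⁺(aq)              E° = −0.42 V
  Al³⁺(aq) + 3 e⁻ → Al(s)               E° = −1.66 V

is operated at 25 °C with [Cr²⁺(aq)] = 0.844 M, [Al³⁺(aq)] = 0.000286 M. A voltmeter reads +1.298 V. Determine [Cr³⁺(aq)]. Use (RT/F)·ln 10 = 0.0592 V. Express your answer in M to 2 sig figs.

With Cr³⁺/Cr²⁺ at the cathode and Al³⁺/Al at the anode, E°cell = −0.42 − (−1.66) = +1.24 V (n = 3).
Rearranging E = E° − (0.0592/n)·log Q gives log Q = 3(+1.24 − (+1.298))/0.0592 = −2.939.
Balancing electrons gives 3 Cr³⁺(aq) + Al(s) → 3 Cr²⁺(aq) + Al³⁺(aq); thus Q = ([Cr²⁺(aq)]^3·[Al³⁺(aq)]) / [Cr³⁺(aq)]^3.
Solving for the unknown gives log [Cr³⁺(aq)] = −0.275, so [Cr³⁺(aq)] ≈ 0.53 M.

0.53 M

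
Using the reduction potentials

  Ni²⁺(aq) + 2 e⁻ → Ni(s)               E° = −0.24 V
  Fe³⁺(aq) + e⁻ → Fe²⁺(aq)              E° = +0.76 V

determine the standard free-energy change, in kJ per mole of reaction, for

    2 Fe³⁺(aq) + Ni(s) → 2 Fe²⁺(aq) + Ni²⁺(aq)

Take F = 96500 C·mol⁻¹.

−193 kJ/mol

In the reaction as written Fe³⁺(aq) is reduced, so the Fe³⁺/Fe²⁺ couple is the cathode and Ni²⁺/Ni is the anode.
E°cell = +0.76 − (−0.24) = +1.00 V; balancing electrons gives n = 2.
ΔG° = −nFE°cell = −(2)(96500)(+1.00) J/mol = −193 kJ/mol.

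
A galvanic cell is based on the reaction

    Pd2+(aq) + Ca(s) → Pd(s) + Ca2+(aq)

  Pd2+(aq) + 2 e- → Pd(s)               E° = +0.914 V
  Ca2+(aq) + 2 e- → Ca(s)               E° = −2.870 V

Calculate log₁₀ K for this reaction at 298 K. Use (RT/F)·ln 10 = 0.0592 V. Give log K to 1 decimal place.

The Pd²⁺/Pd couple is reduced (cathode); E°cell = +0.914 − (−2.870) = +3.784 V with n = 2.
At equilibrium E = 0, so log K = nE°cell / 0.0592 = (2)(+3.784) / 0.0592 = 127.8.

log K = 127.8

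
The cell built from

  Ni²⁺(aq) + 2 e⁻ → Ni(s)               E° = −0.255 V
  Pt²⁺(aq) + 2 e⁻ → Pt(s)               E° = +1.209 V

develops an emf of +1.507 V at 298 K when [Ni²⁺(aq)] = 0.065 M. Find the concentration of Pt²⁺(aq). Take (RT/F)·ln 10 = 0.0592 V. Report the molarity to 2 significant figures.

Pt²⁺/Pt is the cathode (higher E°); E°cell = +1.209 − (−0.255) = +1.464 V with n = 2.
Rearranging E = E° − (0.0592/n)·log Q gives log Q = 2(+1.464 − (+1.507))/0.0592 = −1.453.
Balancing electrons gives Pt²⁺(aq) + Ni(s) → Pt(s) + Ni²⁺(aq); thus Q = [Ni²⁺(aq)] / [Pt²⁺(aq)].
Isolating [Pt²⁺(aq)] in Q = 10^{−1.453} yields log [Pt²⁺(aq)] = 0.266, i.e. 1.8 M.

1.8 M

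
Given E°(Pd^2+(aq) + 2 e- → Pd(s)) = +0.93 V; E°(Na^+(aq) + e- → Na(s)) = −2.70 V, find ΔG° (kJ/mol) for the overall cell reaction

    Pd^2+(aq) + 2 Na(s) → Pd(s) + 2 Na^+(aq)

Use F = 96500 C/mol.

In the reaction as written Pd^2+(aq) is reduced, so the Pd²⁺/Pd couple is the cathode and Na⁺/Na is the anode.
E°cell = +0.93 − (−2.70) = +3.63 V; balancing electrons gives n = 2.
ΔG° = −nFE°cell = −(2)(96500)(+3.63) J/mol = −701 kJ/mol.

−701 kJ/mol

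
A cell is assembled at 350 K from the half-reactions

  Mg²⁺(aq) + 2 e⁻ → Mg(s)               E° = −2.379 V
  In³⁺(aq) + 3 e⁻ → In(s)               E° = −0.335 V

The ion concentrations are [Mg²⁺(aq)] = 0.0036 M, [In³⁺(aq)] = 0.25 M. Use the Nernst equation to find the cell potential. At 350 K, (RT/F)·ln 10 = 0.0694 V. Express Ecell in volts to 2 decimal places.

+2.11 V

In³⁺/In is reduced (cathode, E° = −0.335 V) and Mg²⁺/Mg is oxidized (anode).
E°cell = E°cat − E°an = −0.335 − (−2.379) = +2.044 V; n = 6.
The balanced reaction is 2 In³⁺(aq) + 3 Mg(s) → 2 In(s) + 3 Mg²⁺(aq), so Q = [Mg²⁺(aq)]^3 / [In³⁺(aq)]^2 = 7.46×10^−7 and log Q = −6.127.
E = E° − (0.0694/n)·log Q = +2.044 − (0.0694/6)(−6.127) = +2.11 V.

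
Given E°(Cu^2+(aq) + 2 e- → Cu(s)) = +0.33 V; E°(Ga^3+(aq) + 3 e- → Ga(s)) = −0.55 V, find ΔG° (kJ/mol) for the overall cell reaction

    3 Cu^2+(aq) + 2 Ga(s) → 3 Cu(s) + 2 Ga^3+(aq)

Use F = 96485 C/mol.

In the reaction as written Cu^2+(aq) is reduced, so the Cu²⁺/Cu couple is the cathode and Ga³⁺/Ga is the anode.
E°cell = +0.33 − (−0.55) = +0.88 V; balancing electrons gives n = 6.
ΔG° = −nFE°cell = −(6)(96485)(+0.88) J/mol = −509 kJ/mol.

−509 kJ/mol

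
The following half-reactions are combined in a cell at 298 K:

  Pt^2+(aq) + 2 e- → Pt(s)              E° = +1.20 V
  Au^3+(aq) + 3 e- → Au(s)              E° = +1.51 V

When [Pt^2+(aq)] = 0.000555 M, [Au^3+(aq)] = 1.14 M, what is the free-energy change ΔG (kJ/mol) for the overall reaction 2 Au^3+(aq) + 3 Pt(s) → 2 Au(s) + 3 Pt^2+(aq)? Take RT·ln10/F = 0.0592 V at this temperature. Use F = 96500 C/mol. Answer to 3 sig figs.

−236 kJ/mol

E°cell = +1.51 − (+1.20) = +0.31 V; the balanced reaction transfers n = 6 electrons.
The reaction quotient is [Pt^2+(aq)]^3 / [Au^3+(aq)]^2 = 1.32×10^−10; by Nernst, E = +0.31 − (0.0592/6)(−9.881) = +0.4075 V.
Finally ΔG = −nFE = −(6)(96500 C/mol)(+0.4075 V) = −236 kJ/mol.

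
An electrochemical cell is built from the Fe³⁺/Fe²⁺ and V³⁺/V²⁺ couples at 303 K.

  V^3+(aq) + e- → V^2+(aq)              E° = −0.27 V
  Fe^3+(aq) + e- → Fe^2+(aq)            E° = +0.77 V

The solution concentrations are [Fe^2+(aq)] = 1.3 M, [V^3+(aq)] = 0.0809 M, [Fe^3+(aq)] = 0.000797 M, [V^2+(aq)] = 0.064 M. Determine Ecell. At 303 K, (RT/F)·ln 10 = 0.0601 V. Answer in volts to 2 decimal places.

The Fe³⁺/Fe²⁺ couple has the more positive E°, so it is the cathode; V³⁺/V²⁺ is the anode.
The standard potential is +0.77 − (−0.27) = +1.04 V and the balanced reaction transfers n = 1 electron.
For the overall reaction Fe^3+(aq) + V^2+(aq) → Fe^2+(aq) + V^3+(aq), Q = ([Fe^2+(aq)]·[V^3+(aq)]) / ([Fe^3+(aq)]·[V^2+(aq)]) = 2.06×10^3, giving log Q = 3.314.
Applying E = E° − (RT ln10/nF)·log Q gives +1.04 − (0.0601/1)(3.314) = +0.84 V.

+0.84 V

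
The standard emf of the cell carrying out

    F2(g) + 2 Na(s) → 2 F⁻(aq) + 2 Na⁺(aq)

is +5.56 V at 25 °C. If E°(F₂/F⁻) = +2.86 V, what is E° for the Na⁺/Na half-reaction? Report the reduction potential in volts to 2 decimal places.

−2.70 V

In the reaction as written the F₂/F⁻ couple is reduced (cathode) and Na⁺/Na is oxidized (anode), so E°cell = E°(F₂/F⁻) − E°(Na⁺/Na).
E°(Na⁺/Na) = E°(cathode) − E°cell = +2.86 − (+5.56) = −2.70 V.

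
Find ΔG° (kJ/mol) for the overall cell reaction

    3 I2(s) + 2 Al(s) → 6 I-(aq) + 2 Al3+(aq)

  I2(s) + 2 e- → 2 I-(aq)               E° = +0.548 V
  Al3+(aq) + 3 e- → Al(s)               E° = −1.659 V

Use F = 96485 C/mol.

−1278 kJ/mol

In the reaction as written I2(s) is reduced, so the I₂/I⁻ couple is the cathode and Al³⁺/Al is the anode.
E°cell = +0.548 − (−1.659) = +2.207 V; balancing electrons gives n = 6.
ΔG° = −nFE°cell = −(6)(96485)(+2.207) J/mol = −1278 kJ/mol.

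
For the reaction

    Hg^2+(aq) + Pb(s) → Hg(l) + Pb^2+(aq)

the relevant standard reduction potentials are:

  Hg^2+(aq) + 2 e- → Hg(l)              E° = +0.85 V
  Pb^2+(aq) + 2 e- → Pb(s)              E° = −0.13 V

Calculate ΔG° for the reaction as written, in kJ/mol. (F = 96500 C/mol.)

−189 kJ/mol

In the reaction as written Hg^2+(aq) is reduced, so the Hg²⁺/Hg couple is the cathode and Pb²⁺/Pb is the anode.
E°cell = +0.85 − (−0.13) = +0.98 V; balancing electrons gives n = 2.
ΔG° = −nFE°cell = −(2)(96500)(+0.98) J/mol = −189 kJ/mol.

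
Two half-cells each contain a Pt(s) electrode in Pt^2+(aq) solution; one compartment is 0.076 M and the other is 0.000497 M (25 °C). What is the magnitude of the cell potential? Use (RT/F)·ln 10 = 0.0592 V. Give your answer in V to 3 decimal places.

0.065 V

For a concentration cell E°cell = 0, since both electrodes use the same couple.
The compartment with the higher Pt^2+(aq) concentration (0.076 M) acts as the cathode; ions are reduced there and produced at the dilute (0.000497 M) anode.
With n = 2, Ecell = −(0.0592/2)·log([dilute]/[conc]) = −(0.0592/2)·log(0.000497/0.076) = +0.065 V.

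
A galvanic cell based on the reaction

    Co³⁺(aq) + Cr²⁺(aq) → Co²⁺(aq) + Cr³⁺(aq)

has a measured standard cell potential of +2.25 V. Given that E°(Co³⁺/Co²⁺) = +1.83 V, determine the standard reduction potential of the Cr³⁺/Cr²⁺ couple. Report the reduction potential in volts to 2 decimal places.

−0.42 V

In the reaction as written the Co³⁺/Co²⁺ couple is reduced (cathode) and Cr³⁺/Cr²⁺ is oxidized (anode), so E°cell = E°(Co³⁺/Co²⁺) − E°(Cr³⁺/Cr²⁺).
E°(Cr³⁺/Cr²⁺) = E°(cathode) − E°cell = +1.83 − (+2.25) = −0.42 V.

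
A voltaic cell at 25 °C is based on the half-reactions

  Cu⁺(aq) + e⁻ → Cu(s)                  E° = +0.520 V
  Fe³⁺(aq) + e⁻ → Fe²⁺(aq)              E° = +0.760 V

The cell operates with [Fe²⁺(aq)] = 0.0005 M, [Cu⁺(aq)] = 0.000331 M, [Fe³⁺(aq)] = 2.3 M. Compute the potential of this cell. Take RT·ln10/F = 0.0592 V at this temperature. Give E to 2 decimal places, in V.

Since E°(Fe³⁺/Fe²⁺) > E°(Cu⁺/Cu), Fe³⁺/Fe²⁺ serves as the cathode.
E°cell = +0.760 − (+0.520) = +0.240 V, with n = 1 electron transferred.
The balanced reaction is Fe³⁺(aq) + Cu(s) → Fe²⁺(aq) + Cu⁺(aq), so Q = ([Fe²⁺(aq)]·[Cu⁺(aq)]) / [Fe³⁺(aq)] = 7.2×10^−8 and log Q = −7.143.
By the Nernst equation, E = +0.240 − (0.0592/1)·(−7.143) = +0.66 V.

+0.66 V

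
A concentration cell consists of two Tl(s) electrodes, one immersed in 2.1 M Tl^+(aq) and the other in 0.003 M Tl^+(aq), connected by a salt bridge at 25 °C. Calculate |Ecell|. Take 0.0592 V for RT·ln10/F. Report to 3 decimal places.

For a concentration cell E°cell = 0, since both electrodes use the same couple.
The compartment with the higher Tl^+(aq) concentration (2.1 M) acts as the cathode; ions are reduced there and produced at the dilute (0.003 M) anode.
With n = 1, Ecell = −(0.0592/1)·log([dilute]/[conc]) = −(0.0592/1)·log(0.003/2.1) = +0.168 V.

0.168 V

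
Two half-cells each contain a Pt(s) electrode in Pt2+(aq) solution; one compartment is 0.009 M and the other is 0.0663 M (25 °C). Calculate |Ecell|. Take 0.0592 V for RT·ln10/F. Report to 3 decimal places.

For a concentration cell E°cell = 0, since both electrodes use the same couple.
The compartment with the higher Pt2+(aq) concentration (0.0663 M) acts as the cathode; ions are reduced there and produced at the dilute (0.009 M) anode.
With n = 2, Ecell = −(0.0592/2)·log([dilute]/[conc]) = −(0.0592/2)·log(0.009/0.0663) = +0.026 V.

0.026 V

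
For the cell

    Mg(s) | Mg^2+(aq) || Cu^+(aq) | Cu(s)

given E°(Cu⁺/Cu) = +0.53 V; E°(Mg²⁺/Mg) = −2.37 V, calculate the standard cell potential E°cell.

By convention the left-hand electrode in cell notation is the anode (oxidation) and the right-hand electrode is the cathode (reduction).
E°cell = E°(right) − E°(left) = +0.53 − (−2.37) = +2.90 V.

+2.90 V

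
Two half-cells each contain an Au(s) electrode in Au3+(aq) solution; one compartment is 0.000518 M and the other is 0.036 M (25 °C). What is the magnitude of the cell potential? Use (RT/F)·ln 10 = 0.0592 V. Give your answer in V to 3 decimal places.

0.036 V

For a concentration cell E°cell = 0, since both electrodes use the same couple.
The compartment with the higher Au3+(aq) concentration (0.036 M) acts as the cathode; ions are reduced there and produced at the dilute (0.000518 M) anode.
With n = 3, Ecell = −(0.0592/3)·log([dilute]/[conc]) = −(0.0592/3)·log(0.000518/0.036) = +0.036 V.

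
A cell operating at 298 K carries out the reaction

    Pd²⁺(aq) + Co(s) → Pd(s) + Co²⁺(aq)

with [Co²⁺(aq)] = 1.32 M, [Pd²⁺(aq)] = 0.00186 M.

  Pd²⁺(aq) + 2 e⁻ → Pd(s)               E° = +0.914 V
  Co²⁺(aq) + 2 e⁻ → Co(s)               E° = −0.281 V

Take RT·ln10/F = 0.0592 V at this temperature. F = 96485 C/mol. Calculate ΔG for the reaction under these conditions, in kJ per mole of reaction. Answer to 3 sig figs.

−214 kJ/mol

With Pd²⁺/Pd reduced at the cathode, E°cell = +0.914 − (−0.281) = +1.195 V and n = 2.
The reaction quotient is [Co²⁺(aq)] / [Pd²⁺(aq)] = 710; by Nernst, E = +1.195 − (0.0592/2)(2.851) = +1.1106 V.
ΔG = −nFE = −(2)(96485)(+1.1106) J/mol = −214 kJ/mol.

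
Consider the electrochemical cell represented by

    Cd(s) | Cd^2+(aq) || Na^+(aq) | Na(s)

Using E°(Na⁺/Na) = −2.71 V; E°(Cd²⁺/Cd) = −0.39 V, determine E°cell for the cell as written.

−2.32 V

By convention the left-hand electrode in cell notation is the anode (oxidation) and the right-hand electrode is the cathode (reduction).
E°cell = E°(right) − E°(left) = −2.71 − (−0.39) = −2.32 V.
The negative sign shows that, as written, the cell would require an external voltage to drive the reaction.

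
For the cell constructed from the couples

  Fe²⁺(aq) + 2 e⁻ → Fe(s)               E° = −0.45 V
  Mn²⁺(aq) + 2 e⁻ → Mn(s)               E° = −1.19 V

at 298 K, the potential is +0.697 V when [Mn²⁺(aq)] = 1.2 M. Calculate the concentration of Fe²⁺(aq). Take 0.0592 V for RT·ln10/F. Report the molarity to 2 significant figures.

The Fe²⁺/Fe couple has the larger reduction potential, so it is the cathode: E°cell = −0.45 − (−1.19) = +0.74 V and n = 2.
Since E = E° − (0.0592/n)·log Q, log Q = n(E° − E)/0.0592 = 1.453.
The balanced reaction is Fe²⁺(aq) + Mn(s) → Fe(s) + Mn²⁺(aq), so Q = [Mn²⁺(aq)] / [Fe²⁺(aq)].
Solving for the unknown gives log [Fe²⁺(aq)] = −1.374, so [Fe²⁺(aq)] ≈ 0.042 M.

0.042 M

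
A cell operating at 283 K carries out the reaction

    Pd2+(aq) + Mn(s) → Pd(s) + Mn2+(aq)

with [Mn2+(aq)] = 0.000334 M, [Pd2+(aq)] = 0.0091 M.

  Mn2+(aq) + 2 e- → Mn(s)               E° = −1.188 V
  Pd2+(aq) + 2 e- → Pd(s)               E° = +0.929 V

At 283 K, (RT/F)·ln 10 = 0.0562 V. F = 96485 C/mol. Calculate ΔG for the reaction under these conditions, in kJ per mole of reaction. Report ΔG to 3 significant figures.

E°cell = +0.929 − (−1.188) = +2.117 V; the balanced reaction transfers n = 2 electrons.
Q = [Mn2+(aq)] / [Pd2+(aq)] = 0.0367, so log Q = −1.435 and E = +2.117 − (0.0562/2)(−1.435) = +2.1573 V.
Then ΔG = −nFE = −2 × 96485 × +2.1573 J/mol = −416 kJ/mol.

−416 kJ/mol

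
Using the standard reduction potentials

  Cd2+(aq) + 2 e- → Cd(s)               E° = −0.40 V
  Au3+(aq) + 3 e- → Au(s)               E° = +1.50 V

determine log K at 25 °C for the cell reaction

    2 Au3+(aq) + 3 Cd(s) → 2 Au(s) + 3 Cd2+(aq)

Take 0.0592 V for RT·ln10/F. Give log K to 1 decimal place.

log K = 192.6

The Au³⁺/Au couple is reduced (cathode); E°cell = +1.50 − (−0.40) = +1.90 V with n = 6.
At equilibrium E = 0, so log K = nE°cell / 0.0592 = (6)(+1.90) / 0.0592 = 192.6.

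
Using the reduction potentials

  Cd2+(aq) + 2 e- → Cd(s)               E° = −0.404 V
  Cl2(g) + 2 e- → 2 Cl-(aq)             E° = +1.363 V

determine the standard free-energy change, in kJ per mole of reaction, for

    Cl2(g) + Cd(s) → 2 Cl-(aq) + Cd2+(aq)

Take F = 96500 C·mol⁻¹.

In the reaction as written Cl2(g) is reduced, so the Cl₂/Cl⁻ couple is the cathode and Cd²⁺/Cd is the anode.
E°cell = +1.363 − (−0.404) = +1.767 V; balancing electrons gives n = 2.
ΔG° = −nFE°cell = −(2)(96500)(+1.767) J/mol = −341 kJ/mol.

−341 kJ/mol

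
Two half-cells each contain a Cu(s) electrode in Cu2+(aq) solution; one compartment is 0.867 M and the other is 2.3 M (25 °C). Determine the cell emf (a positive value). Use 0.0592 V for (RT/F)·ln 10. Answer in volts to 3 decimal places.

For a concentration cell E°cell = 0, since both electrodes use the same couple.
The compartment with the higher Cu2+(aq) concentration (2.3 M) acts as the cathode; ions are reduced there and produced at the dilute (0.867 M) anode.
With n = 2, Ecell = −(0.0592/2)·log([dilute]/[conc]) = −(0.0592/2)·log(0.867/2.3) = +0.013 V.

0.013 V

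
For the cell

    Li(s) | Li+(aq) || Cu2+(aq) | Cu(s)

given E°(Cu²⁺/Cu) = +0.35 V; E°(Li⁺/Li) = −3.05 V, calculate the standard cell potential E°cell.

+3.40 V

By convention the left-hand electrode in cell notation is the anode (oxidation) and the right-hand electrode is the cathode (reduction).
E°cell = E°(right) − E°(left) = +0.35 − (−3.05) = +3.40 V.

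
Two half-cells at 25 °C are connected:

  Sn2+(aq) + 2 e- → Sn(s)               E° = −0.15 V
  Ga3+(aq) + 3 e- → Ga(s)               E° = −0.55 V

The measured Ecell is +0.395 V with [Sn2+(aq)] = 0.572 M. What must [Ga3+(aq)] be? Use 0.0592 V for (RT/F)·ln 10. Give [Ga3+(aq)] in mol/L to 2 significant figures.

0.78 M

With Sn²⁺/Sn at the cathode and Ga³⁺/Ga at the anode, E°cell = −0.15 − (−0.55) = +0.40 V (n = 6).
From the Nernst equation, log Q = n(E° − E)/0.0592 = 6·(+0.40 − (+0.395))/0.0592 = 0.507.
For 3 Sn2+(aq) + 2 Ga(s) → 3 Sn(s) + 2 Ga3+(aq), the reaction quotient is Q = [Ga3+(aq)]^2 / [Sn2+(aq)]^3.
Isolating [Ga3+(aq)] in Q = 10^{0.507} yields log [Ga3+(aq)] = −0.110, i.e. 0.78 M.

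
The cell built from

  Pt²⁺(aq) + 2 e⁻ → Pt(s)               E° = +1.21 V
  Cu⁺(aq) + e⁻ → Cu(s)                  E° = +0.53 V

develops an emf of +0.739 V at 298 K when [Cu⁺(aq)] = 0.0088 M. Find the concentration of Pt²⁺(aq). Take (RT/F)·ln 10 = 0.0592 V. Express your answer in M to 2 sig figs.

Pt²⁺/Pt is the cathode (higher E°); E°cell = +1.21 − (+0.53) = +0.68 V with n = 2.
From the Nernst equation, log Q = n(E° − E)/0.0592 = 2·(+0.68 − (+0.739))/0.0592 = −1.993.
The balanced reaction is Pt²⁺(aq) + 2 Cu(s) → Pt(s) + 2 Cu⁺(aq), so Q = [Cu⁺(aq)]^2 / [Pt²⁺(aq)].
Solving for the unknown gives log [Pt²⁺(aq)] = −2.118, so [Pt²⁺(aq)] ≈ 0.0076 M.

0.0076 M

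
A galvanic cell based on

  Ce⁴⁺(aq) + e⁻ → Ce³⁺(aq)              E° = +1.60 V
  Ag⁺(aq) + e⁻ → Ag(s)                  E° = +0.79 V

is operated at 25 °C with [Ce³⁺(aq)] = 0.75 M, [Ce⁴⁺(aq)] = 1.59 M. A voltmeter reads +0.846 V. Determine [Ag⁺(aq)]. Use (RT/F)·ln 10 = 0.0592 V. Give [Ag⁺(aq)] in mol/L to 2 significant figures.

With Ce⁴⁺/Ce³⁺ at the cathode and Ag⁺/Ag at the anode, E°cell = +1.60 − (+0.79) = +0.81 V (n = 1).
Rearranging E = E° − (0.0592/n)·log Q gives log Q = 1(+0.81 − (+0.846))/0.0592 = −0.608.
Balancing electrons gives Ce⁴⁺(aq) + Ag(s) → Ce³⁺(aq) + Ag⁺(aq); thus Q = ([Ce³⁺(aq)]·[Ag⁺(aq)]) / [Ce⁴⁺(aq)].
Substituting the known concentrations and solving, log [Ag⁺(aq)] = −0.282 and [Ag⁺(aq)] = 0.52 M.

0.52 M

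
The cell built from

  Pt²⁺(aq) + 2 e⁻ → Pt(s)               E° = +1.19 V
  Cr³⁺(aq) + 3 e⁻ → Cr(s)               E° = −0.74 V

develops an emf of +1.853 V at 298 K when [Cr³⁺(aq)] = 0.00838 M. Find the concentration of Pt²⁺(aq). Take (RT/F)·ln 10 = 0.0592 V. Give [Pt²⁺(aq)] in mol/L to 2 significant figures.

The Pt²⁺/Pt couple has the larger reduction potential, so it is the cathode: E°cell = +1.19 − (−0.74) = +1.93 V and n = 6.
Rearranging E = E° − (0.0592/n)·log Q gives log Q = 6(+1.93 − (+1.853))/0.0592 = 7.804.
The balanced reaction is 3 Pt²⁺(aq) + 2 Cr(s) → 3 Pt(s) + 2 Cr³⁺(aq), so Q = [Cr³⁺(aq)]^2 / [Pt²⁺(aq)]^3.
Isolating [Pt²⁺(aq)] in Q = 10^{7.804} yields log [Pt²⁺(aq)] = −3.986, i.e. 0.00010 M.

0.00010 M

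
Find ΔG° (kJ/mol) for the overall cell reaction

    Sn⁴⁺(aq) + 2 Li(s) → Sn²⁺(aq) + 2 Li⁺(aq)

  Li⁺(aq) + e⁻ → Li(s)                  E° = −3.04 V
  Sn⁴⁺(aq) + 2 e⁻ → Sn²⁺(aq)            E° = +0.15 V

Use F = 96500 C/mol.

In the reaction as written Sn⁴⁺(aq) is reduced, so the Sn⁴⁺/Sn²⁺ couple is the cathode and Li⁺/Li is the anode.
E°cell = +0.15 − (−3.04) = +3.19 V; balancing electrons gives n = 2.
ΔG° = −nFE°cell = −(2)(96500)(+3.19) J/mol = −616 kJ/mol.

−616 kJ/mol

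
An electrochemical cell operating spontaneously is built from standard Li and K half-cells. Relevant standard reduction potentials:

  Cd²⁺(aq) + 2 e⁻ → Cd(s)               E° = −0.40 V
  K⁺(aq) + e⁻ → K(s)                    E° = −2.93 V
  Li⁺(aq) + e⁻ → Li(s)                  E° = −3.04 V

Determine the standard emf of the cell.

+0.11 V

The K⁺/K couple has the higher E°, so K ion is reduced (cathode) and Li is oxidized (anode).
E°cell = E°(cathode) − E°(anode) = −2.93 − (−3.04) = +0.11 V.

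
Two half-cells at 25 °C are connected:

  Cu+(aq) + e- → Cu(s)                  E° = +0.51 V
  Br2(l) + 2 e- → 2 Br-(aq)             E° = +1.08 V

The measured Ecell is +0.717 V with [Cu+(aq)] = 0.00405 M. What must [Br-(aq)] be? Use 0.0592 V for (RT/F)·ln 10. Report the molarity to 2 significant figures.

0.81 M

With Br₂/Br⁻ at the cathode and Cu⁺/Cu at the anode, E°cell = +1.08 − (+0.51) = +0.57 V (n = 2).
Since E = E° − (0.0592/n)·log Q, log Q = n(E° − E)/0.0592 = −4.966.
The balanced reaction is Br2(l) + 2 Cu(s) → 2 Br-(aq) + 2 Cu+(aq), so Q = [Br-(aq)]^2·[Cu+(aq)]^2.
Substituting the known concentrations and solving, log [Br-(aq)] = −0.090 and [Br-(aq)] = 0.81 M.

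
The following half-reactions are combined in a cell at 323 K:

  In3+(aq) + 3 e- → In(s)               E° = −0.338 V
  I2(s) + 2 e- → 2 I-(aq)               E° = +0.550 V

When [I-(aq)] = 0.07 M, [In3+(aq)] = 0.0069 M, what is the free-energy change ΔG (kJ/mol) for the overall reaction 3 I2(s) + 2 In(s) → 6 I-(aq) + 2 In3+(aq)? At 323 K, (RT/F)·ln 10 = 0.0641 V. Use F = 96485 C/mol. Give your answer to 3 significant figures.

−584 kJ/mol

E°cell = +0.550 − (−0.338) = +0.888 V; the balanced reaction transfers n = 6 electrons.
The reaction quotient is [I-(aq)]^6·[In3+(aq)]^2 = 5.6×10^−12; by Nernst, E = +0.888 − (0.0641/6)(−11.252) = +1.0082 V.
Then ΔG = −nFE = −6 × 96485 × +1.0082 J/mol = −584 kJ/mol.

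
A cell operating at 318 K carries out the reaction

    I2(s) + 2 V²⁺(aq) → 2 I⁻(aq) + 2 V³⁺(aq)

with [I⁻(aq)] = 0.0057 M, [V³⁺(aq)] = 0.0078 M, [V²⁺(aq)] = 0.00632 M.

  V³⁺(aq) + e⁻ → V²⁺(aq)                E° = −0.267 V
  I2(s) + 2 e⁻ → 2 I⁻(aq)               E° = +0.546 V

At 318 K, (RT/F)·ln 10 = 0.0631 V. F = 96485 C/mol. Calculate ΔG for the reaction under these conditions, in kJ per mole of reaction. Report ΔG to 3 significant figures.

The standard cell potential is +0.546 − (−0.267) = +0.813 V, with n = 2 electrons in the balanced equation.
The reaction quotient is ([I⁻(aq)]^2·[V³⁺(aq)]^2) / [V²⁺(aq)]^2 = 4.95×10^−5; by Nernst, E = +0.813 − (0.0631/2)(−4.305) = +0.9488 V.
ΔG = −nFE = −(2)(96485)(+0.9488) J/mol = −183 kJ/mol.

−183 kJ/mol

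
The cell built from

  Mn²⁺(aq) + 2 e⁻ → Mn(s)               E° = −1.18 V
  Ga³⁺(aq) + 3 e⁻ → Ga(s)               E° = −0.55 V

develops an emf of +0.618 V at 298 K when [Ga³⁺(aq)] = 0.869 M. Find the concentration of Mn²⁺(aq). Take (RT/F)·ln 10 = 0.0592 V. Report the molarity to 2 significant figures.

The Ga³⁺/Ga couple has the larger reduction potential, so it is the cathode: E°cell = −0.55 − (−1.18) = +0.63 V and n = 6.
From the Nernst equation, log Q = n(E° − E)/0.0592 = 6·(+0.63 − (+0.618))/0.0592 = 1.216.
The balanced reaction is 2 Ga³⁺(aq) + 3 Mn(s) → 2 Ga(s) + 3 Mn²⁺(aq), so Q = [Mn²⁺(aq)]^3 / [Ga³⁺(aq)]^2.
Isolating [Mn²⁺(aq)] in Q = 10^{1.216} yields log [Mn²⁺(aq)] = 0.365, i.e. 2.3 M.

2.3 M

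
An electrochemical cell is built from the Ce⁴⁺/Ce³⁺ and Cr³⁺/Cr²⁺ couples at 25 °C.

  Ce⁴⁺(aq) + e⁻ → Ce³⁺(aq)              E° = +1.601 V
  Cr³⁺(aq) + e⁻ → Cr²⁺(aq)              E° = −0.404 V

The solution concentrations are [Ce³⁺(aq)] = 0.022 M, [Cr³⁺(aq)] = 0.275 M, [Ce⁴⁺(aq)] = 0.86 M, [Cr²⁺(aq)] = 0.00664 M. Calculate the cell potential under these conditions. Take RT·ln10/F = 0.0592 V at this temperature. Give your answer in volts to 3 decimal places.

+2.004 V

The Ce⁴⁺/Ce³⁺ couple has the more positive E°, so it is the cathode; Cr³⁺/Cr²⁺ is the anode.
The standard potential is +1.601 − (−0.404) = +2.005 V and the balanced reaction transfers n = 1 electron.
Balancing gives Ce⁴⁺(aq) + Cr²⁺(aq) → Ce³⁺(aq) + Cr³⁺(aq); hence Q = ([Ce³⁺(aq)]·[Cr³⁺(aq)]) / ([Ce⁴⁺(aq)]·[Cr²⁺(aq)]) = 1.06 (log Q = 0.025).
E = E° − (0.0592/n)·log Q = +2.005 − (0.0592/1)(0.025) = +2.004 V.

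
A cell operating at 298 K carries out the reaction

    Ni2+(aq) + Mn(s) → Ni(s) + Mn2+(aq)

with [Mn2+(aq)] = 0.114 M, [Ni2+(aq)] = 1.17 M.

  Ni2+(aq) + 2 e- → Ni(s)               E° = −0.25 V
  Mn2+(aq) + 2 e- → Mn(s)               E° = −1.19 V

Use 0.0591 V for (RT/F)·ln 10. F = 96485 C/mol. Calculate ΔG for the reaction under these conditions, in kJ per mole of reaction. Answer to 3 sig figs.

−187 kJ/mol

With Ni²⁺/Ni reduced at the cathode, E°cell = −0.25 − (−1.19) = +0.94 V and n = 2.
Q = [Mn2+(aq)] / [Ni2+(aq)] = 0.0974, so log Q = −1.011 and E = +0.94 − (0.0591/2)(−1.011) = +0.9699 V.
Then ΔG = −nFE = −2 × 96485 × +0.9699 J/mol = −187 kJ/mol.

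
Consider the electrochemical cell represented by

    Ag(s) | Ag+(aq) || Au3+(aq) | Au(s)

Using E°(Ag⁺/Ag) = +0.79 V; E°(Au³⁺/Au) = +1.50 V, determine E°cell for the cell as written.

By convention the left-hand electrode in cell notation is the anode (oxidation) and the right-hand electrode is the cathode (reduction).
E°cell = E°(right) − E°(left) = +1.50 − (+0.79) = +0.71 V.

+0.71 V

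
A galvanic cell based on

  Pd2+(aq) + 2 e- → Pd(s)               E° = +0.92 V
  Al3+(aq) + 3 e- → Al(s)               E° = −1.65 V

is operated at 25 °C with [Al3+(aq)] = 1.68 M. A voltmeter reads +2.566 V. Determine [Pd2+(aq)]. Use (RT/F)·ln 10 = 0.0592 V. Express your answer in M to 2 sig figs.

With Pd²⁺/Pd at the cathode and Al³⁺/Al at the anode, E°cell = +0.92 − (−1.65) = +2.57 V (n = 6).
Rearranging E = E° − (0.0592/n)·log Q gives log Q = 6(+2.57 − (+2.566))/0.0592 = 0.405.
Balancing electrons gives 3 Pd2+(aq) + 2 Al(s) → 3 Pd(s) + 2 Al3+(aq); thus Q = [Al3+(aq)]^2 / [Pd2+(aq)]^3.
Isolating [Pd2+(aq)] in Q = 10^{0.405} yields log [Pd2+(aq)] = 0.015, i.e. 1.0 M.

1.0 M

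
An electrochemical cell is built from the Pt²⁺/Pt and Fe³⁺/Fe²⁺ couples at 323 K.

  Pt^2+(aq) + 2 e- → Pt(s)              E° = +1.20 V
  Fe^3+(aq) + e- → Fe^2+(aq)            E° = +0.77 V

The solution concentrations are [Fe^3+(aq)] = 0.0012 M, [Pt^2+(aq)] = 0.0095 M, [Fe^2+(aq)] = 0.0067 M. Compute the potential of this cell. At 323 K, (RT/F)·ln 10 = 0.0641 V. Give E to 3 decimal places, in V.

The Pt²⁺/Pt couple has the more positive E°, so it is the cathode; Fe³⁺/Fe²⁺ is the anode.
E°cell = +1.20 − (+0.77) = +0.43 V, with n = 2 electrons transferred.
Balancing gives Pt^2+(aq) + 2 Fe^2+(aq) → Pt(s) + 2 Fe^3+(aq); hence Q = [Fe^3+(aq)]^2 / ([Pt^2+(aq)]·[Fe^2+(aq)]^2) = 3.38 (log Q = 0.528).
Applying E = E° − (RT ln10/nF)·log Q gives +0.43 − (0.0641/2)(0.528) = +0.413 V.

+0.413 V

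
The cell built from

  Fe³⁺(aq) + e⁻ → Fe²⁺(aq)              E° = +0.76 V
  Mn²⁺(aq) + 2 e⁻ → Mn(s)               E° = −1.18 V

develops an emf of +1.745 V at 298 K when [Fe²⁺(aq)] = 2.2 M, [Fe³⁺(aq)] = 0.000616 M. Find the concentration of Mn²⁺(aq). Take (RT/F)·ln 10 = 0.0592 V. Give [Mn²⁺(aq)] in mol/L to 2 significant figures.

The Fe³⁺/Fe²⁺ couple has the larger reduction potential, so it is the cathode: E°cell = +0.76 − (−1.18) = +1.94 V and n = 2.
Rearranging E = E° − (0.0592/n)·log Q gives log Q = 2(+1.94 − (+1.745))/0.0592 = 6.588.
The balanced reaction is 2 Fe³⁺(aq) + Mn(s) → 2 Fe²⁺(aq) + Mn²⁺(aq), so Q = ([Fe²⁺(aq)]^2·[Mn²⁺(aq)]) / [Fe³⁺(aq)]^2.
Isolating [Mn²⁺(aq)] in Q = 10^{6.588} yields log [Mn²⁺(aq)] = −0.518, i.e. 0.30 M.

0.30 M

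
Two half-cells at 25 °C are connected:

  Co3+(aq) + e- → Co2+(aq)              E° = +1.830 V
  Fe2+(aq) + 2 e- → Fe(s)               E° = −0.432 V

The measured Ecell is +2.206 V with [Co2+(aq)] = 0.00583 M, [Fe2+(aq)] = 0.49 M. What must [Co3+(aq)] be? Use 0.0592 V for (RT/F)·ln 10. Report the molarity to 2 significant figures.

0.00046 M

With Co³⁺/Co²⁺ at the cathode and Fe²⁺/Fe at the anode, E°cell = +1.830 − (−0.432) = +2.262 V (n = 2).
Since E = E° − (0.0592/n)·log Q, log Q = n(E° − E)/0.0592 = 1.892.
The balanced reaction is 2 Co3+(aq) + Fe(s) → 2 Co2+(aq) + Fe2+(aq), so Q = ([Co2+(aq)]^2·[Fe2+(aq)]) / [Co3+(aq)]^2.
Isolating [Co3+(aq)] in Q = 10^{1.892} yields log [Co3+(aq)] = −3.335, i.e. 0.00046 M.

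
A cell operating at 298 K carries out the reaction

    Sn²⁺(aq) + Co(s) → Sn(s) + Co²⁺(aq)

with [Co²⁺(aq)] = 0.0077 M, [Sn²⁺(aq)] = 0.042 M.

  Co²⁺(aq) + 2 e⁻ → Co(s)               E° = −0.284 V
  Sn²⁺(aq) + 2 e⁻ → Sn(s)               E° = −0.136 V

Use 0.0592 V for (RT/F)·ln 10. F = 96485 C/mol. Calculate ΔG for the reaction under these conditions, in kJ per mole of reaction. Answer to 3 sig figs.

With Sn²⁺/Sn reduced at the cathode, E°cell = −0.136 − (−0.284) = +0.148 V and n = 2.
Q = [Co²⁺(aq)] / [Sn²⁺(aq)] = 0.183, so log Q = −0.737 and E = +0.148 − (0.0592/2)(−0.737) = +0.1698 V.
Finally ΔG = −nFE = −(2)(96485 C/mol)(+0.1698 V) = −32.8 kJ/mol.

−32.8 kJ/mol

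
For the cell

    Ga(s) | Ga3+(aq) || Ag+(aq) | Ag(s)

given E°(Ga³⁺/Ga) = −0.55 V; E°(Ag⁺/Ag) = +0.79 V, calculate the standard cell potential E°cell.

By convention the left-hand electrode in cell notation is the anode (oxidation) and the right-hand electrode is the cathode (reduction).
E°cell = E°(right) − E°(left) = +0.79 − (−0.55) = +1.34 V.

+1.34 V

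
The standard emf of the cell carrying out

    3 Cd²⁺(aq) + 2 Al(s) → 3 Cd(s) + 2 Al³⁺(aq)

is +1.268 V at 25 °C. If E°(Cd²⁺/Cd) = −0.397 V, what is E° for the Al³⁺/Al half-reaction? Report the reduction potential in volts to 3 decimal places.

−1.665 V

In the reaction as written the Cd²⁺/Cd couple is reduced (cathode) and Al³⁺/Al is oxidized (anode), so E°cell = E°(Cd²⁺/Cd) − E°(Al³⁺/Al).
E°(Al³⁺/Al) = E°(cathode) − E°cell = −0.397 − (+1.268) = −1.665 V.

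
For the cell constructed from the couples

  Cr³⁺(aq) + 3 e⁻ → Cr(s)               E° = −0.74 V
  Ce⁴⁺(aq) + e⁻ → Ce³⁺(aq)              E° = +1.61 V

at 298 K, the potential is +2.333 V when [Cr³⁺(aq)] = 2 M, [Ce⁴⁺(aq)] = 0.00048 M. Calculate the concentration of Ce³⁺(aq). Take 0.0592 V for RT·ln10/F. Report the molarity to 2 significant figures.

0.00074 M

With Ce⁴⁺/Ce³⁺ at the cathode and Cr³⁺/Cr at the anode, E°cell = +1.61 − (−0.74) = +2.35 V (n = 3).
Since E = E° − (0.0592/n)·log Q, log Q = n(E° − E)/0.0592 = 0.861.
The balanced reaction is 3 Ce⁴⁺(aq) + Cr(s) → 3 Ce³⁺(aq) + Cr³⁺(aq), so Q = ([Ce³⁺(aq)]^3·[Cr³⁺(aq)]) / [Ce⁴⁺(aq)]^3.
Substituting the known concentrations and solving, log [Ce³⁺(aq)] = −3.132 and [Ce³⁺(aq)] = 0.00074 M.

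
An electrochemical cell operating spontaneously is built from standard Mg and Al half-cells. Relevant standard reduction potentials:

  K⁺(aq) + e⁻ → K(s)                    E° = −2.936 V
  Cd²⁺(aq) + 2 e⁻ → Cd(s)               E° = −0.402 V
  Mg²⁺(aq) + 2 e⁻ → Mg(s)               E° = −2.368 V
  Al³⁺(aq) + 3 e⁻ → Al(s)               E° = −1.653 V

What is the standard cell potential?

+0.715 V

Of the two couples in this cell, the one with the more positive reduction potential is reduced at the cathode: here that is Al³⁺/Al (−1.653 V); Mg²⁺/Mg (−2.368 V) is the anode.
E°cell = E°(cathode) − E°(anode) = −1.653 − (−2.368) = +0.715 V.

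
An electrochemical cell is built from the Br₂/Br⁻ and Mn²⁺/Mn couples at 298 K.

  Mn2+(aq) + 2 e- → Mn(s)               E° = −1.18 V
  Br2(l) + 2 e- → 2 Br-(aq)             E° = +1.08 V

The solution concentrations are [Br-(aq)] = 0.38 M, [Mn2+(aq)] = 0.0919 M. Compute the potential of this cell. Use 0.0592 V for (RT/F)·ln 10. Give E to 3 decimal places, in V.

Br₂/Br⁻ is reduced (cathode, E° = +1.08 V) and Mn²⁺/Mn is oxidized (anode).
E°cell = +1.08 − (−1.18) = +2.26 V, with n = 2 electrons transferred.
The balanced reaction is Br2(l) + Mn(s) → 2 Br-(aq) + Mn2+(aq), so Q = [Br-(aq)]^2·[Mn2+(aq)] = 0.0133 and log Q = −1.877.
By the Nernst equation, E = +2.26 − (0.0592/2)·(−1.877) = +2.316 V.

+2.316 V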